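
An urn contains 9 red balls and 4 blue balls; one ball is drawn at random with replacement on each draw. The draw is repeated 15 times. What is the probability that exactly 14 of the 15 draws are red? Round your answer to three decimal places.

0.027

X ~ Binomial(n=15, p=0.692308).
P(X=14) = C(15,14) · p^14 · (1−p)^1
= 15 · 0.0058102 · 0.30769 = 0.02682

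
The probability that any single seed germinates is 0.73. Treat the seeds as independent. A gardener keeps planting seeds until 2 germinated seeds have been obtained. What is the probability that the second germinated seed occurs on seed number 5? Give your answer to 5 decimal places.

Y = trial on which the second success occurs; negative binomial, r=2, p=0.73.
P(Y=5) = C(4,1) · p^2 · (1−p)^3
= 4 · 0.5329 · 0.019683 = 0.0419563

0.04196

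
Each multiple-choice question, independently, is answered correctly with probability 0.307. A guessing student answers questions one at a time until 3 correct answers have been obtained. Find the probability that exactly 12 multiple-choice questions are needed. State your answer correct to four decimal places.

Y = trial on which the third success occurs; negative binomial, r=3, p=0.307.
P(Y=12) = C(11,2) · p^3 · (1−p)^9
= 55 · 0.028934 · 0.036864 = 0.058665

0.0587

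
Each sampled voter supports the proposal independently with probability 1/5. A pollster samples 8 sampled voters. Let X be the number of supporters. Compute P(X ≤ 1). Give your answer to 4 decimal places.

X ~ Binomial(8, 0.20); P(X ≤ 1) = Σ C(8,k) p^k (1−p)^(8−k) over k:
  k=0: C(8,0)·0.20^0·0.80^8 = 0.167772
  k=1: C(8,1)·0.20^1·0.80^7 = 0.335544
Total = 0.503316

0.5033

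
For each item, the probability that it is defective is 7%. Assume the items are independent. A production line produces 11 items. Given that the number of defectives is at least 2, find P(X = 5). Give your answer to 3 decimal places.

0.003

X ~ Binomial(11, 0.07). Want P(X=5 | X≥2) = P(X=5) / P(X≥2).
P(X=5) = C(11,5)·0.07^5·0.93^6 = 0.00050
P(X≥2) = 1 − 0.45010 − 0.37267 = 0.17723
Ratio = 0.00050 / 0.17723 = 0.00283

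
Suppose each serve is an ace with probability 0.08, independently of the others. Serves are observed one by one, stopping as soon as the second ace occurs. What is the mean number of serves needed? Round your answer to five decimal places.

25.00000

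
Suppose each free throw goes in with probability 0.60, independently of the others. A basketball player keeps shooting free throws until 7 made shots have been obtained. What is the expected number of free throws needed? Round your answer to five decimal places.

11.66667

Y = total free throws until the seventh success; negative binomial with r=7, p=0.60.
E[Y] = r / p = 7 / 0.60 = 11.6666667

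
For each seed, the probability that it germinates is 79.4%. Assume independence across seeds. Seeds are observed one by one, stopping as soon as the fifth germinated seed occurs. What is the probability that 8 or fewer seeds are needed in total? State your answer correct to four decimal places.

0.9380

Finishing within 8 seeds ⇔ at least 5 successes in the first 8. With X ~ Binomial(8, 0.794), P(Y ≤ 8) = 1 − P(X ≤ 4).
  k=0: C(8,0)·0.794^0·0.206^8 = 0.000003
  k=1: C(8,1)·0.794^1·0.206^7 = 0.000100
  k=2: C(8,2)·0.794^2·0.206^6 = 0.001349
  k=3: C(8,3)·0.794^3·0.206^5 = 0.010399
  k=4: C(8,4)·0.794^4·0.206^4 = 0.050101
1 − 0.061952 = 0.938048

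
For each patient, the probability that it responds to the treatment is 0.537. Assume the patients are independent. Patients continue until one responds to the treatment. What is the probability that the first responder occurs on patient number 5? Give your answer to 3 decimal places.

Geometric (trials to first success), p = 0.537.
P(Y = 5) = (1−p)^4 · p = 0.045954 · 0.537 = 0.02468

0.025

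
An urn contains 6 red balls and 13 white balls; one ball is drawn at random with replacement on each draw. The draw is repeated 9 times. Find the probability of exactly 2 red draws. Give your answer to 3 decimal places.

0.252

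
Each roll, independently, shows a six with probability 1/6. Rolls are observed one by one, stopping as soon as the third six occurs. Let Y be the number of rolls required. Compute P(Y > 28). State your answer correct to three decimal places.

0.132

Needing more than 28 rolls ⇔ fewer than 3 successes in the first 28. With X ~ Binomial(28, 0.166667), P(Y > 28) = P(X ≤ 2).
  k=0: C(28,0)·0.166667^0·0.833333^28 = 0.00607
  k=1: C(28,1)·0.166667^1·0.833333^27 = 0.03397
  k=2: C(28,2)·0.166667^2·0.833333^26 = 0.09172
P(X ≤ 2) = 0.13176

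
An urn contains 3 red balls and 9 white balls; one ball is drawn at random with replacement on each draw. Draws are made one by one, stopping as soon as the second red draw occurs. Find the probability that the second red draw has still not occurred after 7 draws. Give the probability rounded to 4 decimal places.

Needing more than 7 draws ⇔ fewer than 2 successes in the first 7. With X ~ Binomial(7, 0.25), P(Y > 7) = P(X ≤ 1).
  k=0: C(7,0)·0.25^0·0.75^7 = 0.133484
  k=1: C(7,1)·0.25^1·0.75^6 = 0.311462
P(X ≤ 1) = 0.444946

0.4449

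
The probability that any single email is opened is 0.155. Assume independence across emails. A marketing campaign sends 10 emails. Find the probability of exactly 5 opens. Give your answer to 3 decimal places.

X ~ Binomial(n=10, p=0.155).
P(X=5) = C(10,5) · p^5 · (1−p)^5
= 252 · 8.9466e-05 · 0.43081 = 0.00971

0.010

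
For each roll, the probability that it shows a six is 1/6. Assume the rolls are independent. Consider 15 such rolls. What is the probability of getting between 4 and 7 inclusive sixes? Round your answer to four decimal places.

X ~ Binomial(15, 0.166667); P(4 ≤ X ≤ 7) = Σ C(15,k) p^k (1−p)^(15−k) over k:
  k=4: C(15,4)·0.166667^4·0.833333^11 = 0.141754
  k=5: C(15,5)·0.166667^5·0.833333^10 = 0.062372
  k=6: C(15,6)·0.166667^6·0.833333^9 = 0.020791
  k=7: C(15,7)·0.166667^7·0.833333^8 = 0.005346
Total = 0.230262

0.2303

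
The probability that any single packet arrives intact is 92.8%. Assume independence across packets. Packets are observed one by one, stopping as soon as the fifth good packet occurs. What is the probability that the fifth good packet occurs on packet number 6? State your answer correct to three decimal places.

0.248

Y = trial on which the fifth success occurs; negative binomial, r=5, p=0.928.
P(Y=6) = C(5,4) · p^5 · (1−p)^1
= 5 · 0.68824 · 0.072 = 0.24777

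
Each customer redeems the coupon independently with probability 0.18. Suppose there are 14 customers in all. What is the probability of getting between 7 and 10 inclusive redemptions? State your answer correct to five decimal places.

X ~ Binomial(14, 0.18); P(7 ≤ X ≤ 10) = Σ C(14,k) p^k (1−p)^(14−k) over k:
  k=7: C(14,7)·0.18^7·0.82^7 = 0.0052378
  k=8: C(14,8)·0.18^8·0.82^6 = 0.0010060
  k=9: C(14,9)·0.18^9·0.82^5 = 0.0001472
  k=10: C(14,10)·0.18^10·0.82^4 = 0.0000162
Total = 0.0064073

0.00641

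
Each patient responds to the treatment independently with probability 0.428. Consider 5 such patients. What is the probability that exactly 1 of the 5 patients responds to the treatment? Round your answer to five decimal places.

0.22909

X ~ Binomial(n=5, p=0.428).
P(X=1) = C(5,1) · p^1 · (1−p)^4
= 5 · 0.428 · 0.10705 = 0.2290857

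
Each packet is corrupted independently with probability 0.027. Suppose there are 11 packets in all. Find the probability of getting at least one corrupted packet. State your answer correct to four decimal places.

P(at least one) = 1 − P(none) = 1 − (1 − 0.027)^11
= 1 − 0.740016 = 0.259984

0.2600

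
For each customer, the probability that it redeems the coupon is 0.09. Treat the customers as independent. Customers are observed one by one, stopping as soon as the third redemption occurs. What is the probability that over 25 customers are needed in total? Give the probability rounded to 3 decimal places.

0.606

Needing more than 25 customers ⇔ fewer than 3 successes in the first 25. With X ~ Binomial(25, 0.09), P(Y > 25) = P(X ≤ 2).
  k=0: C(25,0)·0.09^0·0.91^25 = 0.09463
  k=1: C(25,1)·0.09^1·0.91^24 = 0.23398
  k=2: C(25,2)·0.09^2·0.91^23 = 0.27769
P(X ≤ 2) = 0.60630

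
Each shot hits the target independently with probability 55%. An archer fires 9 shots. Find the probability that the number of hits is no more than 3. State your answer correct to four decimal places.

0.1658

X ~ Binomial(9, 0.55); P(X ≤ 3) = Σ C(9,k) p^k (1−p)^(9−k) over k:
  k=0: C(9,0)·0.55^0·0.45^9 = 0.000757
  k=1: C(9,1)·0.55^1·0.45^8 = 0.008323
  k=2: C(9,2)·0.55^2·0.45^7 = 0.040693
  k=3: C(9,3)·0.55^3·0.45^6 = 0.116049
Total = 0.165822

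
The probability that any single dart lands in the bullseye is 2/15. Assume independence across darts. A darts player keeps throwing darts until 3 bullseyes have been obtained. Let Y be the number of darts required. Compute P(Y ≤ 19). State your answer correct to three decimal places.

0.474

Finishing within 19 darts ⇔ at least 3 successes in the first 19. With X ~ Binomial(19, 0.133333), P(Y ≤ 19) = 1 − P(X ≤ 2).
  k=0: C(19,0)·0.133333^0·0.866667^19 = 0.06595
  k=1: C(19,1)·0.133333^1·0.866667^18 = 0.19277
  k=2: C(19,2)·0.133333^2·0.866667^17 = 0.26691
1 − 0.52562 = 0.47438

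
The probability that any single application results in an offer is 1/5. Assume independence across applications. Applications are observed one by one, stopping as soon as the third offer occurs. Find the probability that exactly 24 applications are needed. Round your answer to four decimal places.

0.0187

Y = trial on which the third success occurs; negative binomial, r=3, p=0.20.
P(Y=24) = C(23,2) · p^3 · (1−p)^21
= 253 · 0.008 · 0.0092234 = 0.018668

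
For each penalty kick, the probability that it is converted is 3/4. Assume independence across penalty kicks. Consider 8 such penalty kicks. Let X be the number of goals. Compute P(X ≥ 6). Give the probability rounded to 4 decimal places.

X ~ Binomial(8, 0.75); P(X ≥ 6) = Σ C(8,k) p^k (1−p)^(8−k) over k:
  k=6: C(8,6)·0.75^6·0.25^2 = 0.311462
  k=7: C(8,7)·0.75^7·0.25^1 = 0.266968
  k=8: C(8,8)·0.75^8·0.25^0 = 0.100113
Total = 0.678543

0.6785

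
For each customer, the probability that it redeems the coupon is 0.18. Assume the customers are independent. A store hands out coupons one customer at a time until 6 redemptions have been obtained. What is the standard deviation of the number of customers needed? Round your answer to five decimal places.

12.32282

Y = total customers until the sixth success; negative binomial with r=6, p=0.18.
SD(Y) = √[r(1−p)/p²] = √(151.8518519) = 12.3228183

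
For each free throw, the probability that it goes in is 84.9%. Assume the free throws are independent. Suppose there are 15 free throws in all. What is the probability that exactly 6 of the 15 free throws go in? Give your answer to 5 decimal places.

0.00008

X ~ Binomial(n=15, p=0.849).
P(X=6) = C(15,6) · p^6 · (1−p)^9
= 5005 · 0.3745 · 4.0812e-08 = 0.0000765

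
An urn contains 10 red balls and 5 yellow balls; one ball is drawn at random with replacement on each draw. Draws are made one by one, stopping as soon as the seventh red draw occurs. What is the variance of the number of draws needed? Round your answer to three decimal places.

Y = total draws until the seventh success; negative binomial with r=7, p=0.666667.
Var(Y) = r(1−p)/p² = 7·0.333333 / 0.666667² = 5.25000

5.250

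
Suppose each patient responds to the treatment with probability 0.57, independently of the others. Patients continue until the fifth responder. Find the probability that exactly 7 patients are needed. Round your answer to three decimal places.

Y = trial on which the fifth success occurs; negative binomial, r=5, p=0.57.
P(Y=7) = C(6,4) · p^5 · (1−p)^2
= 15 · 0.060169 · 0.1849 = 0.16688

0.167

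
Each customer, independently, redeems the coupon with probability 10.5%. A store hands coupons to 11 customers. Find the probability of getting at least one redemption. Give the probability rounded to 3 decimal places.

P(at least one) = 1 − P(none) = 1 − (1 − 0.105)^11
= 1 − 0.29516 = 0.70484

0.705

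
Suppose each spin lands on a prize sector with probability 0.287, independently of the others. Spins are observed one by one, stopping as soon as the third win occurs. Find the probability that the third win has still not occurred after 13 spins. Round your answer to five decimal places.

0.23225

Needing more than 13 spins ⇔ fewer than 3 successes in the first 13. With X ~ Binomial(13, 0.287), P(Y > 13) = P(X ≤ 2).
  k=0: C(13,0)·0.287^0·0.713^13 = 0.0123073
  k=1: C(13,1)·0.287^1·0.713^12 = 0.0644020
  k=2: C(13,2)·0.287^2·0.713^11 = 0.1555404
P(X ≤ 2) = 0.2322498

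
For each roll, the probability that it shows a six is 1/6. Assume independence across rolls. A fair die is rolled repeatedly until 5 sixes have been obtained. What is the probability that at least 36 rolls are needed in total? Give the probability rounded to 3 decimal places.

Needing more than 35 rolls ⇔ fewer than 5 successes in the first 35. With X ~ Binomial(35, 0.166667), P(Y > 35) = P(X ≤ 4).
  k=0: C(35,0)·0.166667^0·0.833333^35 = 0.00169
  k=1: C(35,1)·0.166667^1·0.833333^34 = 0.01185
  k=2: C(35,2)·0.166667^2·0.833333^33 = 0.04029
  k=3: C(35,3)·0.166667^3·0.833333^32 = 0.08865
  k=4: C(35,4)·0.166667^4·0.833333^31 = 0.14183
P(X ≤ 4) = 0.28432

0.284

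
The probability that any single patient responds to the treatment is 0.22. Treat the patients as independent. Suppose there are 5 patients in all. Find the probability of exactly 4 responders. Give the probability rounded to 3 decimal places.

X ~ Binomial(n=5, p=0.22).
P(X=4) = C(5,4) · p^4 · (1−p)^1
= 5 · 0.0023426 · 0.78 = 0.00914

0.009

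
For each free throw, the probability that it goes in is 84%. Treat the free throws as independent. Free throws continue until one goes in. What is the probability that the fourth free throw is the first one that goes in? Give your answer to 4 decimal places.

0.0034

Geometric (trials to first success), p = 0.84.
P(Y = 4) = (1−p)^3 · p = 0.004096 · 0.84 = 0.003441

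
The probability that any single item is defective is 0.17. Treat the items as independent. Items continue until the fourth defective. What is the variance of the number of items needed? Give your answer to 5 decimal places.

Y = total items until the fourth success; negative binomial with r=4, p=0.17.
Var(Y) = r(1−p)/p² = 4·0.83 / 0.17² = 114.8788927

114.87889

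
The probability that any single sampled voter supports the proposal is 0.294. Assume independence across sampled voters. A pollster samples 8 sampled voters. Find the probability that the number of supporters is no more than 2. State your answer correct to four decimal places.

X ~ Binomial(8, 0.294); P(X ≤ 2) = Σ C(8,k) p^k (1−p)^(8−k) over k:
  k=0: C(8,0)·0.294^0·0.706^8 = 0.061722
  k=1: C(8,1)·0.294^1·0.706^7 = 0.205622
  k=2: C(8,2)·0.294^2·0.706^6 = 0.299696
Total = 0.567040

0.5670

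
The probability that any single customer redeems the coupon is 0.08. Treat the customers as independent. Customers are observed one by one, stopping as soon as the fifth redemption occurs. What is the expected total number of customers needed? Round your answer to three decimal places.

62.500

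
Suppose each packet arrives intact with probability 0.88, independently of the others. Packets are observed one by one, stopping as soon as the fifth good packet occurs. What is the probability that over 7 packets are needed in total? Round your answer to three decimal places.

0.042

Needing more than 7 packets ⇔ fewer than 5 successes in the first 7. With X ~ Binomial(7, 0.88), P(Y > 7) = P(X ≤ 4).
  k=0: C(7,0)·0.88^0·0.12^7 = 0.00000
  k=1: C(7,1)·0.88^1·0.12^6 = 0.00002
  k=2: C(7,2)·0.88^2·0.12^5 = 0.00040
  k=3: C(7,3)·0.88^3·0.12^4 = 0.00495
  k=4: C(7,4)·0.88^4·0.12^3 = 0.03627
P(X ≤ 4) = 0.04164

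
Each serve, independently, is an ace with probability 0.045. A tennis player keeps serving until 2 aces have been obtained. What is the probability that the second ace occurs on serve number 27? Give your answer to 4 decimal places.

0.0167

Y = trial on which the second success occurs; negative binomial, r=2, p=0.045.
P(Y=27) = C(26,1) · p^2 · (1−p)^25
= 26 · 0.002025 · 0.31629 = 0.016653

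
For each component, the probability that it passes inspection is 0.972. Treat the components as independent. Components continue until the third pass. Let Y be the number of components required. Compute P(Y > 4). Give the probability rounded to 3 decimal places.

0.005

Needing more than 4 components ⇔ fewer than 3 successes in the first 4. With X ~ Binomial(4, 0.972), P(Y > 4) = P(X ≤ 2).
  k=0: C(4,0)·0.972^0·0.028^4 = 0.00000
  k=1: C(4,1)·0.972^1·0.028^3 = 0.00009
  k=2: C(4,2)·0.972^2·0.028^2 = 0.00444
P(X ≤ 2) = 0.00453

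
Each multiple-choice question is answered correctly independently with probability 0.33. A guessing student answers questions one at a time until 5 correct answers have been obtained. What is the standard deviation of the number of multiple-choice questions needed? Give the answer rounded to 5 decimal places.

5.54637

Y = total multiple-choice questions until the fifth success; negative binomial with r=5, p=0.33.
SD(Y) = √[r(1−p)/p²] = √(30.7621671) = 5.5463652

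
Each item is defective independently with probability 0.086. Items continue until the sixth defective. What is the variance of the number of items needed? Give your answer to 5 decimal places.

Y = total items until the sixth success; negative binomial with r=6, p=0.086.
Var(Y) = r(1−p)/p² = 6·0.914 / 0.086² = 741.4818821

741.48188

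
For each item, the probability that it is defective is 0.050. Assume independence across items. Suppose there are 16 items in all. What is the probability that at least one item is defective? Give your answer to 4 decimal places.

0.5599

P(at least one) = 1 − P(none) = 1 − (1 − 0.05)^16
= 1 − 0.440127 = 0.559873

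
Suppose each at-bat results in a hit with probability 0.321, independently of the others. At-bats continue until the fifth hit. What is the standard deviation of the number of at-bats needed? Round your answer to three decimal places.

Y = total at-bats until the fifth success; negative binomial with r=5, p=0.321.
SD(Y) = √[r(1−p)/p²] = √(32.94805) = 5.74004

5.740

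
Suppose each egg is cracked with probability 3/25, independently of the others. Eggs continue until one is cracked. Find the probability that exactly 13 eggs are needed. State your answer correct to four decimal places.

0.0259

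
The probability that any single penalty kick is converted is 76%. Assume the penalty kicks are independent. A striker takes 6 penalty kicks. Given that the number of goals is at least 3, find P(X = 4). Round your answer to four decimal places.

0.2980

X ~ Binomial(6, 0.76). Want P(X=4 | X≥3) = P(X=4) / P(X≥3).
P(X=4) = C(6,4)·0.76^4·0.24^2 = 0.288249
P(X≥3) = 1 − 0.000191 − 0.003631 − 0.028745 = 0.967433
Ratio = 0.288249 / 0.967433 = 0.297953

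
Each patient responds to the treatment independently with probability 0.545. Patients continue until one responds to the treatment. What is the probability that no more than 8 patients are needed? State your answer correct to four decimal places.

Y = number of patients to the first success; geometric, p = 0.545.
P(Y ≤ 8) = 1 − (1−p)^8 = 1 − 0.001837 = 0.998163

0.9982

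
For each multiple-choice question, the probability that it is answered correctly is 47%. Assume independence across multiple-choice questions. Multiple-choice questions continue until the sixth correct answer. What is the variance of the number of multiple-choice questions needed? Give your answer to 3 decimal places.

Y = total multiple-choice questions until the sixth success; negative binomial with r=6, p=0.47.
Var(Y) = r(1−p)/p² = 6·0.53 / 0.47² = 14.39565

14.396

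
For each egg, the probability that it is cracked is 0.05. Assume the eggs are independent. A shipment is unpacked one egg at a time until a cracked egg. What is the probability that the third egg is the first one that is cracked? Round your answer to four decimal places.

Geometric (trials to first success), p = 0.05.
P(Y = 3) = (1−p)^2 · p = 0.9025 · 0.05 = 0.045125

0.0451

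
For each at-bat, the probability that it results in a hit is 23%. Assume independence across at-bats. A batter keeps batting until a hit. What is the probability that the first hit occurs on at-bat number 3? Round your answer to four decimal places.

0.1364

Geometric (trials to first success), p = 0.23.
P(Y = 3) = (1−p)^2 · p = 0.5929 · 0.23 = 0.136367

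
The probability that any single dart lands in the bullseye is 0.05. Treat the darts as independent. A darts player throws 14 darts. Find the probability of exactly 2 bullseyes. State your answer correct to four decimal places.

0.1229

X ~ Binomial(n=14, p=0.05).
P(X=2) = C(14,2) · p^2 · (1−p)^12
= 91 · 0.0025 · 0.54036 = 0.122932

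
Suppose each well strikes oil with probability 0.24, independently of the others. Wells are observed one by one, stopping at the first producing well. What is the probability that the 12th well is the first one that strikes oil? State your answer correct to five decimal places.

Geometric (trials to first success), p = 0.24.
P(Y = 12) = (1−p)^11 · p = 0.04886 · 0.24 = 0.0117263

0.01173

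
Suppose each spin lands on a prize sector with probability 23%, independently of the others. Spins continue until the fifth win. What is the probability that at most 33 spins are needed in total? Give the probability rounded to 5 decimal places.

0.90499

Finishing within 33 spins ⇔ at least 5 successes in the first 33. With X ~ Binomial(33, 0.23), P(Y ≤ 33) = 1 − P(X ≤ 4).
  k=0: C(33,0)·0.23^0·0.77^33 = 0.0001796
  k=1: C(33,1)·0.23^1·0.77^32 = 0.0017699
  k=2: C(33,2)·0.23^2·0.77^31 = 0.0084587
  k=3: C(33,3)·0.23^3·0.77^30 = 0.0261084
  k=4: C(33,4)·0.23^4·0.77^29 = 0.0584895
1 − 0.0950060 = 0.9049940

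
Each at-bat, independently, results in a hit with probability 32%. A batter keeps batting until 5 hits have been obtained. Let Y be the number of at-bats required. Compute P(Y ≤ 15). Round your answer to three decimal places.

0.552

Finishing within 15 at-bats ⇔ at least 5 successes in the first 15. With X ~ Binomial(15, 0.32), P(Y ≤ 15) = 1 − P(X ≤ 4).
  k=0: C(15,0)·0.32^0·0.68^15 = 0.00307
  k=1: C(15,1)·0.32^1·0.68^14 = 0.02170
  k=2: C(15,2)·0.32^2·0.68^13 = 0.07147
  k=3: C(15,3)·0.32^3·0.68^12 = 0.14574
  k=4: C(15,4)·0.32^4·0.68^11 = 0.20575
1 − 0.44772 = 0.55228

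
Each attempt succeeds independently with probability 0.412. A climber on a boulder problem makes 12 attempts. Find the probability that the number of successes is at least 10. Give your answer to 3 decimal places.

X ~ Binomial(12, 0.412); P(X ≥ 10) = Σ C(12,k) p^k (1−p)^(12−k) over k:
  k=10: C(12,10)·0.412^10·0.588^2 = 0.00322
  k=11: C(12,11)·0.412^11·0.588^1 = 0.00041
  k=12: C(12,12)·0.412^12·0.588^0 = 0.00002
Total = 0.00365

0.004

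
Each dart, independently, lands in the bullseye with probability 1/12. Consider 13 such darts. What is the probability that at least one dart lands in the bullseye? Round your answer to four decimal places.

P(at least one) = 1 − P(none) = 1 − (1 − 0.083333)^13
= 1 − 0.322663 = 0.677337

0.6773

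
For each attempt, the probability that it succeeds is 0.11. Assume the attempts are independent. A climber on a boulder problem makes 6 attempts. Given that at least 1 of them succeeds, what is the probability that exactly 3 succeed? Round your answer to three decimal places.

0.037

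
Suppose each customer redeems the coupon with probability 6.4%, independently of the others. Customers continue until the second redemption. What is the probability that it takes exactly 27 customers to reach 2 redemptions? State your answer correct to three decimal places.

Y = trial on which the second success occurs; negative binomial, r=2, p=0.064.
P(Y=27) = C(26,1) · p^2 · (1−p)^25
= 26 · 0.004096 · 0.19138 = 0.02038

0.020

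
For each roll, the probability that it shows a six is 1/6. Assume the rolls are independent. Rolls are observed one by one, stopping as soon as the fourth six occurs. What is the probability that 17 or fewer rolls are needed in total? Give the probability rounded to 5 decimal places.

Finishing within 17 rolls ⇔ at least 4 successes in the first 17. With X ~ Binomial(17, 0.166667), P(Y ≤ 17) = 1 − P(X ≤ 3).
  k=0: C(17,0)·0.166667^0·0.833333^17 = 0.0450732
  k=1: C(17,1)·0.166667^1·0.833333^16 = 0.1532490
  k=2: C(17,2)·0.166667^2·0.833333^15 = 0.2451984
  k=3: C(17,3)·0.166667^3·0.833333^14 = 0.2451984
1 − 0.6887192 = 0.3112808

0.31128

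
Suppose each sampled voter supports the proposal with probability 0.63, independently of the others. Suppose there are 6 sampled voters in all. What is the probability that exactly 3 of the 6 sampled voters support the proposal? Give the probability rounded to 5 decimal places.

0.25331

X ~ Binomial(n=6, p=0.63).
P(X=3) = C(6,3) · p^3 · (1−p)^3
= 20 · 0.25005 · 0.050653 = 0.2533126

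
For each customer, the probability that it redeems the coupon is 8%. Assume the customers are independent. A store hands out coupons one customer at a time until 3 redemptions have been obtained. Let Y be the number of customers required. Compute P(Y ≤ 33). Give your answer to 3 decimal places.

0.498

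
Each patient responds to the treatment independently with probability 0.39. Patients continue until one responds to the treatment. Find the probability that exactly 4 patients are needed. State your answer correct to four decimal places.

0.0885

Geometric (trials to first success), p = 0.39.
P(Y = 4) = (1−p)^3 · p = 0.22698 · 0.39 = 0.088523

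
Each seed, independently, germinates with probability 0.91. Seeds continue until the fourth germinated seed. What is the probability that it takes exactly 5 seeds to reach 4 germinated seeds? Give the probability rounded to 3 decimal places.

Y = trial on which the fourth success occurs; negative binomial, r=4, p=0.91.
P(Y=5) = C(4,3) · p^4 · (1−p)^1
= 4 · 0.68575 · 0.09 = 0.24687

0.247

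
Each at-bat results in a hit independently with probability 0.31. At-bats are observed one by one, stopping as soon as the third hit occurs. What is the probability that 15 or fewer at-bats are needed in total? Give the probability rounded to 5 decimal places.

0.88930

Finishing within 15 at-bats ⇔ at least 3 successes in the first 15. With X ~ Binomial(15, 0.31), P(Y ≤ 15) = 1 − P(X ≤ 2).
  k=0: C(15,0)·0.31^0·0.69^15 = 0.0038259
  k=1: C(15,1)·0.31^1·0.69^14 = 0.0257834
  k=2: C(15,2)·0.31^2·0.69^13 = 0.0810869
1 − 0.1106963 = 0.8893037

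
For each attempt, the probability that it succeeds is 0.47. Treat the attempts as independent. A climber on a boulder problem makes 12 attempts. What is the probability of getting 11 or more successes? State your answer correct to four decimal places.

0.0017

X ~ Binomial(12, 0.47); P(X ≥ 11) = Σ C(12,k) p^k (1−p)^(12−k) over k:
  k=11: C(12,11)·0.47^11·0.53^1 = 0.001572
  k=12: C(12,12)·0.47^12·0.53^0 = 0.000116
Total = 0.001688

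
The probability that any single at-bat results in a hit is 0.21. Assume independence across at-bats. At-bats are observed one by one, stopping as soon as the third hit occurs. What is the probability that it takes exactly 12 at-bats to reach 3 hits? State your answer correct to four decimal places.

Y = trial on which the third success occurs; negative binomial, r=3, p=0.21.
P(Y=12) = C(11,2) · p^3 · (1−p)^9
= 55 · 0.009261 · 0.11985 = 0.061047

0.0610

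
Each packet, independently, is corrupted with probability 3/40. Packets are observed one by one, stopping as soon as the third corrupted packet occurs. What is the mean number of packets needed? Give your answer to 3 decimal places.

40.000

Y = total packets until the third success; negative binomial with r=3, p=0.075.
E[Y] = r / p = 3 / 0.075 = 40.00000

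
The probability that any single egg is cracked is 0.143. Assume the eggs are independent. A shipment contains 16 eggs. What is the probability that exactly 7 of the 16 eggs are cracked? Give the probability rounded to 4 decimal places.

X ~ Binomial(n=16, p=0.143).
P(X=7) = C(16,7) · p^7 · (1−p)^9
= 11440 · 1.2228e-06 · 0.24936 = 0.003488

0.0035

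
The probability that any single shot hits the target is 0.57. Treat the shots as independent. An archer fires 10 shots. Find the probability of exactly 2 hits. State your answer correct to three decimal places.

X ~ Binomial(n=10, p=0.57).
P(X=2) = C(10,2) · p^2 · (1−p)^8
= 45 · 0.3249 · 0.0011688 = 0.01709

0.017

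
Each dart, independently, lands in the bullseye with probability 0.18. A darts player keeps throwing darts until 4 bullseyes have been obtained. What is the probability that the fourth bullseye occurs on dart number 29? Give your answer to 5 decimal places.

0.02409

Y = trial on which the fourth success occurs; negative binomial, r=4, p=0.18.
P(Y=29) = C(28,3) · p^4 · (1−p)^25
= 3276 · 0.0010498 · 0.007004 = 0.0240869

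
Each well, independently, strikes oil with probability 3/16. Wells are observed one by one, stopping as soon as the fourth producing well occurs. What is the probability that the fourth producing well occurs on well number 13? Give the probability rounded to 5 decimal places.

0.04196

Y = trial on which the fourth success occurs; negative binomial, r=4, p=0.1875.
P(Y=13) = C(12,3) · p^4 · (1−p)^9
= 220 · 0.001236 · 0.15432 = 0.0419603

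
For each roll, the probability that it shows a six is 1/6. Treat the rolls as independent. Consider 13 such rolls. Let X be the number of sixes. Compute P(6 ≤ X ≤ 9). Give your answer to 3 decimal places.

X ~ Binomial(13, 0.166667); P(6 ≤ X ≤ 9) = Σ C(13,k) p^k (1−p)^(13−k) over k:
  k=6: C(13,6)·0.166667^6·0.833333^7 = 0.01026
  k=7: C(13,7)·0.166667^7·0.833333^6 = 0.00205
  k=8: C(13,8)·0.166667^8·0.833333^5 = 0.00031
  k=9: C(13,9)·0.166667^9·0.833333^4 = 0.00003
Total = 0.01266

0.013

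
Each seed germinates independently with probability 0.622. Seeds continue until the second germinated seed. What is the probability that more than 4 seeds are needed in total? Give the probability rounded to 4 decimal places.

0.1548

Needing more than 4 seeds ⇔ fewer than 2 successes in the first 4. With X ~ Binomial(4, 0.622), P(Y > 4) = P(X ≤ 1).
  k=0: C(4,0)·0.622^0·0.378^4 = 0.020416
  k=1: C(4,1)·0.622^1·0.378^3 = 0.134377
P(X ≤ 1) = 0.154793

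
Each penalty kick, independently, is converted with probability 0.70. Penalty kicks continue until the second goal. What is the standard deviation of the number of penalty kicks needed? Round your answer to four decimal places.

Y = total penalty kicks until the second success; negative binomial with r=2, p=0.70.
SD(Y) = √[r(1−p)/p²] = √(1.224490) = 1.106567

1.1066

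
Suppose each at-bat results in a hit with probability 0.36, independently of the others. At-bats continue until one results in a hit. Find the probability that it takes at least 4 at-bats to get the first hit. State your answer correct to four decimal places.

Y = number of at-bats to the first success; geometric, p = 0.36.
P(Y > 3) = P(first 3 all fail) = (1−p)^3 = 0.262144

0.2621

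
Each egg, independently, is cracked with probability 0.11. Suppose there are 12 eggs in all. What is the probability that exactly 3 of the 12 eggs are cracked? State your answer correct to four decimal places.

0.1026

X ~ Binomial(n=12, p=0.11).
P(X=3) = C(12,3) · p^3 · (1−p)^9
= 220 · 0.001331 · 0.35036 = 0.102591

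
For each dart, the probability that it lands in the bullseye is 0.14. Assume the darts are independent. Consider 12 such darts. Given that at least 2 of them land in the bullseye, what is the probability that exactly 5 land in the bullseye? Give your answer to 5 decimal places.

0.02869

X ~ Binomial(12, 0.14). Want P(X=5 | X≥2) = P(X=5) / P(X≥2).
P(X=5) = C(12,5)·0.14^5·0.86^7 = 0.0148202
P(X≥2) = 1 − 0.1636746 − 0.3197365 = 0.5165888
Ratio = 0.0148202 / 0.5165888 = 0.0286886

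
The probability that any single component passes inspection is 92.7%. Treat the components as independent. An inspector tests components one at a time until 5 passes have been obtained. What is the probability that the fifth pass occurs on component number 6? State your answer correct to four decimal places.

0.2499

Y = trial on which the fifth success occurs; negative binomial, r=5, p=0.927.
P(Y=6) = C(5,4) · p^5 · (1−p)^1
= 5 · 0.68454 · 0.073 = 0.249857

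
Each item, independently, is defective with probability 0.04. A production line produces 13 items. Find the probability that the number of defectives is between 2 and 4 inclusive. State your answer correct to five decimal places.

0.09309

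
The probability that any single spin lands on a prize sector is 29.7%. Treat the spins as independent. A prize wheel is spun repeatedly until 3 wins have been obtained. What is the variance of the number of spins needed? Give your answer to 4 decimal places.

23.9091

Y = total spins until the third success; negative binomial with r=3, p=0.297.
Var(Y) = r(1−p)/p² = 3·0.703 / 0.297² = 23.909125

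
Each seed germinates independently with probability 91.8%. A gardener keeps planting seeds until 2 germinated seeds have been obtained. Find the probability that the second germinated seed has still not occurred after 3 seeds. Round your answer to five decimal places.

0.01907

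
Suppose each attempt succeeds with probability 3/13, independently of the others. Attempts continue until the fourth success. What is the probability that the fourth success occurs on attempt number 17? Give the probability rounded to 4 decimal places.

Y = trial on which the fourth success occurs; negative binomial, r=4, p=0.230769.
P(Y=17) = C(16,3) · p^4 · (1−p)^13
= 560 · 0.002836 · 0.033017 = 0.052437

0.0524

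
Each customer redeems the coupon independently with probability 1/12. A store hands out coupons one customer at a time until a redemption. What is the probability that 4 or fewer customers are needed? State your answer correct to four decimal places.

0.2939

Y = number of customers to the first success; geometric, p = 0.083333.
P(Y ≤ 4) = 1 − (1−p)^4 = 1 − 0.706067 = 0.293933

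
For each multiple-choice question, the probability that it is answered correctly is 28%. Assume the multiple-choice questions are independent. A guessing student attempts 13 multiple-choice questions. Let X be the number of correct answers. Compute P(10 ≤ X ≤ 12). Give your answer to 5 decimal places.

X ~ Binomial(13, 0.28); P(10 ≤ X ≤ 12) = Σ C(13,k) p^k (1−p)^(13−k) over k:
  k=10: C(13,10)·0.28^10·0.72^3 = 0.0003162
  k=11: C(13,11)·0.28^11·0.72^2 = 0.0000335
  k=12: C(13,12)·0.28^12·0.72^1 = 0.0000022
Total = 0.0003519

0.00035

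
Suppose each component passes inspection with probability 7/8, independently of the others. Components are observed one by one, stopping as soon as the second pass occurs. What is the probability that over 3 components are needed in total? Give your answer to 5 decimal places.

Needing more than 3 components ⇔ fewer than 2 successes in the first 3. With X ~ Binomial(3, 0.875), P(Y > 3) = P(X ≤ 1).
  k=0: C(3,0)·0.875^0·0.125^3 = 0.0019531
  k=1: C(3,1)·0.875^1·0.125^2 = 0.0410156
P(X ≤ 1) = 0.0429688

0.04297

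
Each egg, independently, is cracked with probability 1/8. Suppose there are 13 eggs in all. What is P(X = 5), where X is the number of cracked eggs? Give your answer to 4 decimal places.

0.0135

X ~ Binomial(n=13, p=0.125).
P(X=5) = C(13,5) · p^5 · (1−p)^8
= 1287 · 3.0518e-05 · 0.34361 = 0.013496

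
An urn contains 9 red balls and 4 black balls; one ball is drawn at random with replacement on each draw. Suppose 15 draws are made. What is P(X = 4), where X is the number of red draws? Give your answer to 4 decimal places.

0.0007

X ~ Binomial(n=15, p=0.692308).
P(X=4) = C(15,4) · p^4 · (1−p)^11
= 1365 · 0.22972 · 2.3404e-06 = 0.000734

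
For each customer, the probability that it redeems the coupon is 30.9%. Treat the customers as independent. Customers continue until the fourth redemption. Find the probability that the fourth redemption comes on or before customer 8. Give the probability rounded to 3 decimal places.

0.211

Finishing within 8 customers ⇔ at least 4 successes in the first 8. With X ~ Binomial(8, 0.309), P(Y ≤ 8) = 1 − P(X ≤ 3).
  k=0: C(8,0)·0.309^0·0.691^8 = 0.05198
  k=1: C(8,1)·0.309^1·0.691^7 = 0.18595
  k=2: C(8,2)·0.309^2·0.691^6 = 0.29103
  k=3: C(8,3)·0.309^3·0.691^5 = 0.26029
1 − 0.78925 = 0.21075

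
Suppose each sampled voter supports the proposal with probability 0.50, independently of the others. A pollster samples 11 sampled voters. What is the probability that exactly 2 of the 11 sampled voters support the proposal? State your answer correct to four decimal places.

0.0269

X ~ Binomial(n=11, p=0.50).
P(X=2) = C(11,2) · p^2 · (1−p)^9
= 55 · 0.25 · 0.0019531 = 0.026855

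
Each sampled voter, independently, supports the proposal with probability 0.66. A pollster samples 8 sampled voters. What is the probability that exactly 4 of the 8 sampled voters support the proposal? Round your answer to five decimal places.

X ~ Binomial(n=8, p=0.66).
P(X=4) = C(8,4) · p^4 · (1−p)^4
= 70 · 0.18975 · 0.013363 = 0.1774964

0.17750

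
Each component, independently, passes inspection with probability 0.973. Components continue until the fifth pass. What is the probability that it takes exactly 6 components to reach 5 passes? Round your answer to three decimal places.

Y = trial on which the fifth success occurs; negative binomial, r=5, p=0.973.
P(Y=6) = C(5,4) · p^5 · (1−p)^1
= 5 · 0.8721 · 0.027 = 0.11773

0.118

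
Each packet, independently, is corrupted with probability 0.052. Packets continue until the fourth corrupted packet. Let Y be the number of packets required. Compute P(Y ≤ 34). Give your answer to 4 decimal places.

0.0984

Finishing within 34 packets ⇔ at least 4 successes in the first 34. With X ~ Binomial(34, 0.052), P(Y ≤ 34) = 1 − P(X ≤ 3).
  k=0: C(34,0)·0.052^0·0.948^34 = 0.162736
  k=1: C(34,1)·0.052^1·0.948^33 = 0.303499
  k=2: C(34,2)·0.052^2·0.948^32 = 0.274686
  k=3: C(34,3)·0.052^3·0.948^31 = 0.160716
1 − 0.901637 = 0.098363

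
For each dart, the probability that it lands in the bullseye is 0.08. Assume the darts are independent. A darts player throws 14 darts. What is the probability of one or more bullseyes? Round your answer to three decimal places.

P(at least one) = 1 − P(none) = 1 − (1 − 0.08)^14
= 1 − 0.31119 = 0.68881

0.689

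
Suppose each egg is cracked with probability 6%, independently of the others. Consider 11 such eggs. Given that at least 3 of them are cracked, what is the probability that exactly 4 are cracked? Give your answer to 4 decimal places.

0.1120

X ~ Binomial(11, 0.06). Want P(X=4 | X≥3) = P(X=4) / P(X≥3).
P(X=4) = C(11,4)·0.06^4·0.94^7 = 0.002773
P(X≥3) = 1 − 0.506298 − 0.355486 − 0.113453 = 0.024763
Ratio = 0.002773 / 0.024763 = 0.111999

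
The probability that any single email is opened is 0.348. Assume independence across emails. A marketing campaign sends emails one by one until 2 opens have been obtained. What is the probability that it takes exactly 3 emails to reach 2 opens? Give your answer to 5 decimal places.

0.15792

Y = trial on which the second success occurs; negative binomial, r=2, p=0.348.
P(Y=3) = C(2,1) · p^2 · (1−p)^1
= 2 · 0.1211 · 0.652 = 0.1579196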